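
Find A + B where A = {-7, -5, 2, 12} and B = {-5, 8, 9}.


A + B = {a + b : a ∈ A, b ∈ B}.
Enumerate all |A|·|B| = 4·3 = 12 pairs (a, b) and collect distinct sums.
a = -7: -7+-5=-12, -7+8=1, -7+9=2
a = -5: -5+-5=-10, -5+8=3, -5+9=4
a = 2: 2+-5=-3, 2+8=10, 2+9=11
a = 12: 12+-5=7, 12+8=20, 12+9=21
Collecting distinct sums: A + B = {-12, -10, -3, 1, 2, 3, 4, 7, 10, 11, 20, 21}
|A + B| = 12

A + B = {-12, -10, -3, 1, 2, 3, 4, 7, 10, 11, 20, 21}


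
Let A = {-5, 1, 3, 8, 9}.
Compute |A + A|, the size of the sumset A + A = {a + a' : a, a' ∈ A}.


A + A = {a + a' : a, a' ∈ A}; |A| = 5.
General bounds: 2|A| - 1 ≤ |A + A| ≤ |A|(|A|+1)/2, i.e. 9 ≤ |A + A| ≤ 15.
Lower bound 2|A|-1 is attained iff A is an arithmetic progression.
Enumerate sums a + a' for a ≤ a' (symmetric, so this suffices):
a = -5: -5+-5=-10, -5+1=-4, -5+3=-2, -5+8=3, -5+9=4
a = 1: 1+1=2, 1+3=4, 1+8=9, 1+9=10
a = 3: 3+3=6, 3+8=11, 3+9=12
a = 8: 8+8=16, 8+9=17
a = 9: 9+9=18
Distinct sums: {-10, -4, -2, 2, 3, 4, 6, 9, 10, 11, 12, 16, 17, 18}
|A + A| = 14

|A + A| = 14


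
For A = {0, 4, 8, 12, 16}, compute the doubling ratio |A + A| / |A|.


|A| = 5.
Compute A + A by enumerating all 25 pairs.
A + A = {0, 4, 8, 12, 16, 20, 24, 28, 32}, so |A + A| = 9.
K = |A + A| / |A| = 9/5 (already in lowest terms) ≈ 1.8000.
Reference: AP of size 5 gives K = 9/5 ≈ 1.8000; a fully generic set of size 5 gives K ≈ 3.0000.

|A| = 5, |A + A| = 9, K = 9/5.


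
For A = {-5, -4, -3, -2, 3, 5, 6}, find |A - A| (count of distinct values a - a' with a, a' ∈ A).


A - A = {a - a' : a, a' ∈ A}; |A| = 7.
Bounds: 2|A|-1 ≤ |A - A| ≤ |A|² - |A| + 1, i.e. 13 ≤ |A - A| ≤ 43.
Note: 0 ∈ A - A always (from a - a). The set is symmetric: if d ∈ A - A then -d ∈ A - A.
Enumerate nonzero differences d = a - a' with a > a' (then include -d):
Positive differences: {1, 2, 3, 5, 6, 7, 8, 9, 10, 11}
Full difference set: {0} ∪ (positive diffs) ∪ (negative diffs).
|A - A| = 1 + 2·10 = 21 (matches direct enumeration: 21).

|A - A| = 21


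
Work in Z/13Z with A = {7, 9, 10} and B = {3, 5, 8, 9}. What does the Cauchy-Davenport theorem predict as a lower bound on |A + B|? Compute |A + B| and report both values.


Cauchy-Davenport: |A + B| ≥ min(p, |A| + |B| - 1) for A, B nonempty in Z/pZ.
|A| = 3, |B| = 4, p = 13.
CD lower bound = min(13, 3 + 4 - 1) = min(13, 6) = 6.
Compute A + B mod 13 directly:
a = 7: 7+3=10, 7+5=12, 7+8=2, 7+9=3
a = 9: 9+3=12, 9+5=1, 9+8=4, 9+9=5
a = 10: 10+3=0, 10+5=2, 10+8=5, 10+9=6
A + B = {0, 1, 2, 3, 4, 5, 6, 10, 12}, so |A + B| = 9.
Verify: 9 ≥ 6? Yes ✓.

CD lower bound = 6, actual |A + B| = 9.


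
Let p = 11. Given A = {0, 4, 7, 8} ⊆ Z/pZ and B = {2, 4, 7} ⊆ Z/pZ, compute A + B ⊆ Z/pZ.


Work in Z/11Z: reduce every sum a + b modulo 11.
Enumerate all 12 pairs:
a = 0: 0+2=2, 0+4=4, 0+7=7
a = 4: 4+2=6, 4+4=8, 4+7=0
a = 7: 7+2=9, 7+4=0, 7+7=3
a = 8: 8+2=10, 8+4=1, 8+7=4
Distinct residues collected: {0, 1, 2, 3, 4, 6, 7, 8, 9, 10}
|A + B| = 10 (out of 11 total residues).

A + B = {0, 1, 2, 3, 4, 6, 7, 8, 9, 10}


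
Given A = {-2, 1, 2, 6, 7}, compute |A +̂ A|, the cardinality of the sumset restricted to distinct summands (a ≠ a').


Restricted sumset: A +̂ A = {a + a' : a ∈ A, a' ∈ A, a ≠ a'}.
Equivalently, take A + A and drop any sum 2a that is achievable ONLY as a + a for a ∈ A (i.e. sums representable only with equal summands).
Enumerate pairs (a, a') with a < a' (symmetric, so each unordered pair gives one sum; this covers all a ≠ a'):
  -2 + 1 = -1
  -2 + 2 = 0
  -2 + 6 = 4
  -2 + 7 = 5
  1 + 2 = 3
  1 + 6 = 7
  1 + 7 = 8
  2 + 6 = 8
  2 + 7 = 9
  6 + 7 = 13
Collected distinct sums: {-1, 0, 3, 4, 5, 7, 8, 9, 13}
|A +̂ A| = 9
(Reference bound: |A +̂ A| ≥ 2|A| - 3 for |A| ≥ 2, with |A| = 5 giving ≥ 7.)

|A +̂ A| = 9


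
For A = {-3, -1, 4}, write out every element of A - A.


A - A = {a - a' : a, a' ∈ A}.
Compute a - a' for each ordered pair (a, a'):
a = -3: -3--3=0, -3--1=-2, -3-4=-7
a = -1: -1--3=2, -1--1=0, -1-4=-5
a = 4: 4--3=7, 4--1=5, 4-4=0
Collecting distinct values (and noting 0 appears from a-a):
A - A = {-7, -5, -2, 0, 2, 5, 7}
|A - A| = 7

A - A = {-7, -5, -2, 0, 2, 5, 7}


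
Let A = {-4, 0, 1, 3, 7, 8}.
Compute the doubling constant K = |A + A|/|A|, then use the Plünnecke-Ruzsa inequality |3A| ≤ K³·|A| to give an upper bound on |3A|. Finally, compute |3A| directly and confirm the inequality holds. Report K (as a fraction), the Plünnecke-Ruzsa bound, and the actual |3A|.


|A| = 6.
Step 1: Compute A + A by enumerating all 36 pairs.
A + A = {-8, -4, -3, -1, 0, 1, 2, 3, 4, 6, 7, 8, 9, 10, 11, 14, 15, 16}, so |A + A| = 18.
Step 2: Doubling constant K = |A + A|/|A| = 18/6 = 18/6 ≈ 3.0000.
Step 3: Plünnecke-Ruzsa gives |3A| ≤ K³·|A| = (3.0000)³ · 6 ≈ 162.0000.
Step 4: Compute 3A = A + A + A directly by enumerating all triples (a,b,c) ∈ A³; |3A| = 32.
Step 5: Check 32 ≤ 162.0000? Yes ✓.

K = 18/6, Plünnecke-Ruzsa bound K³|A| ≈ 162.0000, |3A| = 32, inequality holds.


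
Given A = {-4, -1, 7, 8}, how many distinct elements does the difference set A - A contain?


A - A = {a - a' : a, a' ∈ A}; |A| = 4.
Bounds: 2|A|-1 ≤ |A - A| ≤ |A|² - |A| + 1, i.e. 7 ≤ |A - A| ≤ 13.
Note: 0 ∈ A - A always (from a - a). The set is symmetric: if d ∈ A - A then -d ∈ A - A.
Enumerate nonzero differences d = a - a' with a > a' (then include -d):
Positive differences: {1, 3, 8, 9, 11, 12}
Full difference set: {0} ∪ (positive diffs) ∪ (negative diffs).
|A - A| = 1 + 2·6 = 13 (matches direct enumeration: 13).

|A - A| = 13


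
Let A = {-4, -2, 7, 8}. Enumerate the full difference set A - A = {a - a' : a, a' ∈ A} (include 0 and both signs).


A - A = {a - a' : a, a' ∈ A}.
Compute a - a' for each ordered pair (a, a'):
a = -4: -4--4=0, -4--2=-2, -4-7=-11, -4-8=-12
a = -2: -2--4=2, -2--2=0, -2-7=-9, -2-8=-10
a = 7: 7--4=11, 7--2=9, 7-7=0, 7-8=-1
a = 8: 8--4=12, 8--2=10, 8-7=1, 8-8=0
Collecting distinct values (and noting 0 appears from a-a):
A - A = {-12, -11, -10, -9, -2, -1, 0, 1, 2, 9, 10, 11, 12}
|A - A| = 13

A - A = {-12, -11, -10, -9, -2, -1, 0, 1, 2, 9, 10, 11, 12}


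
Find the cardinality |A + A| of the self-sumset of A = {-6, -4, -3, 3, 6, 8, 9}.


A + A = {a + a' : a, a' ∈ A}; |A| = 7.
General bounds: 2|A| - 1 ≤ |A + A| ≤ |A|(|A|+1)/2, i.e. 13 ≤ |A + A| ≤ 28.
Lower bound 2|A|-1 is attained iff A is an arithmetic progression.
Enumerate sums a + a' for a ≤ a' (symmetric, so this suffices):
a = -6: -6+-6=-12, -6+-4=-10, -6+-3=-9, -6+3=-3, -6+6=0, -6+8=2, -6+9=3
a = -4: -4+-4=-8, -4+-3=-7, -4+3=-1, -4+6=2, -4+8=4, -4+9=5
a = -3: -3+-3=-6, -3+3=0, -3+6=3, -3+8=5, -3+9=6
a = 3: 3+3=6, 3+6=9, 3+8=11, 3+9=12
a = 6: 6+6=12, 6+8=14, 6+9=15
a = 8: 8+8=16, 8+9=17
a = 9: 9+9=18
Distinct sums: {-12, -10, -9, -8, -7, -6, -3, -1, 0, 2, 3, 4, 5, 6, 9, 11, 12, 14, 15, 16, 17, 18}
|A + A| = 22

|A + A| = 22


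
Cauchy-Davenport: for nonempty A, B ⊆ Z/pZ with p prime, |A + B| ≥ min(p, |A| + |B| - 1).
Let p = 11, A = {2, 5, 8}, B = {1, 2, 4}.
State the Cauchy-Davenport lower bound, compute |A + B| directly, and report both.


Cauchy-Davenport: |A + B| ≥ min(p, |A| + |B| - 1) for A, B nonempty in Z/pZ.
|A| = 3, |B| = 3, p = 11.
CD lower bound = min(11, 3 + 3 - 1) = min(11, 5) = 5.
Compute A + B mod 11 directly:
a = 2: 2+1=3, 2+2=4, 2+4=6
a = 5: 5+1=6, 5+2=7, 5+4=9
a = 8: 8+1=9, 8+2=10, 8+4=1
A + B = {1, 3, 4, 6, 7, 9, 10}, so |A + B| = 7.
Verify: 7 ≥ 5? Yes ✓.

CD lower bound = 5, actual |A + B| = 7.


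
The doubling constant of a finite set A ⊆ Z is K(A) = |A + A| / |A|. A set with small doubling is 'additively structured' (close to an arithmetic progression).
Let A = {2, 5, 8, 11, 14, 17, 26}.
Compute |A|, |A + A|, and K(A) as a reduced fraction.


|A| = 7.
Compute A + A by enumerating all 49 pairs.
A + A = {4, 7, 10, 13, 16, 19, 22, 25, 28, 31, 34, 37, 40, 43, 52}, so |A + A| = 15.
K = |A + A| / |A| = 15/7 (already in lowest terms) ≈ 2.1429.
Reference: AP of size 7 gives K = 13/7 ≈ 1.8571; a fully generic set of size 7 gives K ≈ 4.0000.

|A| = 7, |A + A| = 15, K = 15/7.


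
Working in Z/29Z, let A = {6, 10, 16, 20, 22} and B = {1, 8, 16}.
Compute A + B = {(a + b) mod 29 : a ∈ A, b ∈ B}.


Work in Z/29Z: reduce every sum a + b modulo 29.
Enumerate all 15 pairs:
a = 6: 6+1=7, 6+8=14, 6+16=22
a = 10: 10+1=11, 10+8=18, 10+16=26
a = 16: 16+1=17, 16+8=24, 16+16=3
a = 20: 20+1=21, 20+8=28, 20+16=7
a = 22: 22+1=23, 22+8=1, 22+16=9
Distinct residues collected: {1, 3, 7, 9, 11, 14, 17, 18, 21, 22, 23, 24, 26, 28}
|A + B| = 14 (out of 29 total residues).

A + B = {1, 3, 7, 9, 11, 14, 17, 18, 21, 22, 23, 24, 26, 28}


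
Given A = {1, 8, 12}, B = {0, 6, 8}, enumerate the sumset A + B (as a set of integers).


A + B = {a + b : a ∈ A, b ∈ B}.
Enumerate all |A|·|B| = 3·3 = 9 pairs (a, b) and collect distinct sums.
a = 1: 1+0=1, 1+6=7, 1+8=9
a = 8: 8+0=8, 8+6=14, 8+8=16
a = 12: 12+0=12, 12+6=18, 12+8=20
Collecting distinct sums: A + B = {1, 7, 8, 9, 12, 14, 16, 18, 20}
|A + B| = 9

A + B = {1, 7, 8, 9, 12, 14, 16, 18, 20}


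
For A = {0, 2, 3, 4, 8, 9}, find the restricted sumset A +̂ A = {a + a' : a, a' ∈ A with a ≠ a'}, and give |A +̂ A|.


Restricted sumset: A +̂ A = {a + a' : a ∈ A, a' ∈ A, a ≠ a'}.
Equivalently, take A + A and drop any sum 2a that is achievable ONLY as a + a for a ∈ A (i.e. sums representable only with equal summands).
Enumerate pairs (a, a') with a < a' (symmetric, so each unordered pair gives one sum; this covers all a ≠ a'):
  0 + 2 = 2
  0 + 3 = 3
  0 + 4 = 4
  0 + 8 = 8
  0 + 9 = 9
  2 + 3 = 5
  2 + 4 = 6
  2 + 8 = 10
  2 + 9 = 11
  3 + 4 = 7
  3 + 8 = 11
  3 + 9 = 12
  4 + 8 = 12
  4 + 9 = 13
  8 + 9 = 17
Collected distinct sums: {2, 3, 4, 5, 6, 7, 8, 9, 10, 11, 12, 13, 17}
|A +̂ A| = 13
(Reference bound: |A +̂ A| ≥ 2|A| - 3 for |A| ≥ 2, with |A| = 6 giving ≥ 9.)

|A +̂ A| = 13


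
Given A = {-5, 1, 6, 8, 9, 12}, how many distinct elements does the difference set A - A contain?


A - A = {a - a' : a, a' ∈ A}; |A| = 6.
Bounds: 2|A|-1 ≤ |A - A| ≤ |A|² - |A| + 1, i.e. 11 ≤ |A - A| ≤ 31.
Note: 0 ∈ A - A always (from a - a). The set is symmetric: if d ∈ A - A then -d ∈ A - A.
Enumerate nonzero differences d = a - a' with a > a' (then include -d):
Positive differences: {1, 2, 3, 4, 5, 6, 7, 8, 11, 13, 14, 17}
Full difference set: {0} ∪ (positive diffs) ∪ (negative diffs).
|A - A| = 1 + 2·12 = 25 (matches direct enumeration: 25).

|A - A| = 25


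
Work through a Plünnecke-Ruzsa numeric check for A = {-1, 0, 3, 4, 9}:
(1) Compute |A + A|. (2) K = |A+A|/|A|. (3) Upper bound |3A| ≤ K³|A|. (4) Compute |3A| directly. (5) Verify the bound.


|A| = 5.
Step 1: Compute A + A by enumerating all 25 pairs.
A + A = {-2, -1, 0, 2, 3, 4, 6, 7, 8, 9, 12, 13, 18}, so |A + A| = 13.
Step 2: Doubling constant K = |A + A|/|A| = 13/5 = 13/5 ≈ 2.6000.
Step 3: Plünnecke-Ruzsa gives |3A| ≤ K³·|A| = (2.6000)³ · 5 ≈ 87.8800.
Step 4: Compute 3A = A + A + A directly by enumerating all triples (a,b,c) ∈ A³; |3A| = 24.
Step 5: Check 24 ≤ 87.8800? Yes ✓.

K = 13/5, Plünnecke-Ruzsa bound K³|A| ≈ 87.8800, |3A| = 24, inequality holds.


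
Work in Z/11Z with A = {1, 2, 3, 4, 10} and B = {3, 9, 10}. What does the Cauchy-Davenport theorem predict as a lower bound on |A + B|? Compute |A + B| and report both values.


Cauchy-Davenport: |A + B| ≥ min(p, |A| + |B| - 1) for A, B nonempty in Z/pZ.
|A| = 5, |B| = 3, p = 11.
CD lower bound = min(11, 5 + 3 - 1) = min(11, 7) = 7.
Compute A + B mod 11 directly:
a = 1: 1+3=4, 1+9=10, 1+10=0
a = 2: 2+3=5, 2+9=0, 2+10=1
a = 3: 3+3=6, 3+9=1, 3+10=2
a = 4: 4+3=7, 4+9=2, 4+10=3
a = 10: 10+3=2, 10+9=8, 10+10=9
A + B = {0, 1, 2, 3, 4, 5, 6, 7, 8, 9, 10}, so |A + B| = 11.
Verify: 11 ≥ 7? Yes ✓.

CD lower bound = 7, actual |A + B| = 11.


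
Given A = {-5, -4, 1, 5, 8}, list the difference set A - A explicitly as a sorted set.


A - A = {a - a' : a, a' ∈ A}.
Compute a - a' for each ordered pair (a, a'):
a = -5: -5--5=0, -5--4=-1, -5-1=-6, -5-5=-10, -5-8=-13
a = -4: -4--5=1, -4--4=0, -4-1=-5, -4-5=-9, -4-8=-12
a = 1: 1--5=6, 1--4=5, 1-1=0, 1-5=-4, 1-8=-7
a = 5: 5--5=10, 5--4=9, 5-1=4, 5-5=0, 5-8=-3
a = 8: 8--5=13, 8--4=12, 8-1=7, 8-5=3, 8-8=0
Collecting distinct values (and noting 0 appears from a-a):
A - A = {-13, -12, -10, -9, -7, -6, -5, -4, -3, -1, 0, 1, 3, 4, 5, 6, 7, 9, 10, 12, 13}
|A - A| = 21

A - A = {-13, -12, -10, -9, -7, -6, -5, -4, -3, -1, 0, 1, 3, 4, 5, 6, 7, 9, 10, 12, 13}


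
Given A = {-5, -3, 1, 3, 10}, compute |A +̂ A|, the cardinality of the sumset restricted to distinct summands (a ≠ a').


Restricted sumset: A +̂ A = {a + a' : a ∈ A, a' ∈ A, a ≠ a'}.
Equivalently, take A + A and drop any sum 2a that is achievable ONLY as a + a for a ∈ A (i.e. sums representable only with equal summands).
Enumerate pairs (a, a') with a < a' (symmetric, so each unordered pair gives one sum; this covers all a ≠ a'):
  -5 + -3 = -8
  -5 + 1 = -4
  -5 + 3 = -2
  -5 + 10 = 5
  -3 + 1 = -2
  -3 + 3 = 0
  -3 + 10 = 7
  1 + 3 = 4
  1 + 10 = 11
  3 + 10 = 13
Collected distinct sums: {-8, -4, -2, 0, 4, 5, 7, 11, 13}
|A +̂ A| = 9
(Reference bound: |A +̂ A| ≥ 2|A| - 3 for |A| ≥ 2, with |A| = 5 giving ≥ 7.)

|A +̂ A| = 9


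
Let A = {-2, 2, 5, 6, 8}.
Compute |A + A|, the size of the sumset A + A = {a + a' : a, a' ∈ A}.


A + A = {a + a' : a, a' ∈ A}; |A| = 5.
General bounds: 2|A| - 1 ≤ |A + A| ≤ |A|(|A|+1)/2, i.e. 9 ≤ |A + A| ≤ 15.
Lower bound 2|A|-1 is attained iff A is an arithmetic progression.
Enumerate sums a + a' for a ≤ a' (symmetric, so this suffices):
a = -2: -2+-2=-4, -2+2=0, -2+5=3, -2+6=4, -2+8=6
a = 2: 2+2=4, 2+5=7, 2+6=8, 2+8=10
a = 5: 5+5=10, 5+6=11, 5+8=13
a = 6: 6+6=12, 6+8=14
a = 8: 8+8=16
Distinct sums: {-4, 0, 3, 4, 6, 7, 8, 10, 11, 12, 13, 14, 16}
|A + A| = 13

|A + A| = 13


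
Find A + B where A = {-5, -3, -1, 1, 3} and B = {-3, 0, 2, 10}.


A + B = {a + b : a ∈ A, b ∈ B}.
Enumerate all |A|·|B| = 5·4 = 20 pairs (a, b) and collect distinct sums.
a = -5: -5+-3=-8, -5+0=-5, -5+2=-3, -5+10=5
a = -3: -3+-3=-6, -3+0=-3, -3+2=-1, -3+10=7
a = -1: -1+-3=-4, -1+0=-1, -1+2=1, -1+10=9
a = 1: 1+-3=-2, 1+0=1, 1+2=3, 1+10=11
a = 3: 3+-3=0, 3+0=3, 3+2=5, 3+10=13
Collecting distinct sums: A + B = {-8, -6, -5, -4, -3, -2, -1, 0, 1, 3, 5, 7, 9, 11, 13}
|A + B| = 15

A + B = {-8, -6, -5, -4, -3, -2, -1, 0, 1, 3, 5, 7, 9, 11, 13}


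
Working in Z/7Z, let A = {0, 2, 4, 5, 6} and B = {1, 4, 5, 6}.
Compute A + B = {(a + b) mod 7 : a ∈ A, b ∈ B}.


Work in Z/7Z: reduce every sum a + b modulo 7.
Enumerate all 20 pairs:
a = 0: 0+1=1, 0+4=4, 0+5=5, 0+6=6
a = 2: 2+1=3, 2+4=6, 2+5=0, 2+6=1
a = 4: 4+1=5, 4+4=1, 4+5=2, 4+6=3
a = 5: 5+1=6, 5+4=2, 5+5=3, 5+6=4
a = 6: 6+1=0, 6+4=3, 6+5=4, 6+6=5
Distinct residues collected: {0, 1, 2, 3, 4, 5, 6}
|A + B| = 7 (out of 7 total residues).

A + B = {0, 1, 2, 3, 4, 5, 6}


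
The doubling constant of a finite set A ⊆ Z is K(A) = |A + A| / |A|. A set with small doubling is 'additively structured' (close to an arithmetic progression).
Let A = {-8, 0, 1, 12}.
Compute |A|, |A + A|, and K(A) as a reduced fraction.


|A| = 4.
Compute A + A by enumerating all 16 pairs.
A + A = {-16, -8, -7, 0, 1, 2, 4, 12, 13, 24}, so |A + A| = 10.
K = |A + A| / |A| = 10/4 = 5/2 ≈ 2.5000.
Reference: AP of size 4 gives K = 7/4 ≈ 1.7500; a fully generic set of size 4 gives K ≈ 2.5000.

|A| = 4, |A + A| = 10, K = 10/4 = 5/2.


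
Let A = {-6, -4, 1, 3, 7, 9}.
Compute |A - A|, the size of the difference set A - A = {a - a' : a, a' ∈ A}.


A - A = {a - a' : a, a' ∈ A}; |A| = 6.
Bounds: 2|A|-1 ≤ |A - A| ≤ |A|² - |A| + 1, i.e. 11 ≤ |A - A| ≤ 31.
Note: 0 ∈ A - A always (from a - a). The set is symmetric: if d ∈ A - A then -d ∈ A - A.
Enumerate nonzero differences d = a - a' with a > a' (then include -d):
Positive differences: {2, 4, 5, 6, 7, 8, 9, 11, 13, 15}
Full difference set: {0} ∪ (positive diffs) ∪ (negative diffs).
|A - A| = 1 + 2·10 = 21 (matches direct enumeration: 21).

|A - A| = 21


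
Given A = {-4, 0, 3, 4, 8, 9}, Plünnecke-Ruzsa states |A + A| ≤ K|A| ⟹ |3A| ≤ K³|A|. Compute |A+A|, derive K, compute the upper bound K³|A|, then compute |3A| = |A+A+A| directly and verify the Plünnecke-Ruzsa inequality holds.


|A| = 6.
Step 1: Compute A + A by enumerating all 36 pairs.
A + A = {-8, -4, -1, 0, 3, 4, 5, 6, 7, 8, 9, 11, 12, 13, 16, 17, 18}, so |A + A| = 17.
Step 2: Doubling constant K = |A + A|/|A| = 17/6 = 17/6 ≈ 2.8333.
Step 3: Plünnecke-Ruzsa gives |3A| ≤ K³·|A| = (2.8333)³ · 6 ≈ 136.4722.
Step 4: Compute 3A = A + A + A directly by enumerating all triples (a,b,c) ∈ A³; |3A| = 32.
Step 5: Check 32 ≤ 136.4722? Yes ✓.

K = 17/6, Plünnecke-Ruzsa bound K³|A| ≈ 136.4722, |3A| = 32, inequality holds.


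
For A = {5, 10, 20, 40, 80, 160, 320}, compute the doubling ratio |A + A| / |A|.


|A| = 7.
Compute A + A by enumerating all 49 pairs.
A + A = {10, 15, 20, 25, 30, 40, 45, 50, 60, 80, 85, 90, 100, 120, 160, 165, 170, 180, 200, 240, 320, 325, 330, 340, 360, 400, 480, 640}, so |A + A| = 28.
K = |A + A| / |A| = 28/7 = 4/1 ≈ 4.0000.
Reference: AP of size 7 gives K = 13/7 ≈ 1.8571; a fully generic set of size 7 gives K ≈ 4.0000.

|A| = 7, |A + A| = 28, K = 28/7 = 4/1.


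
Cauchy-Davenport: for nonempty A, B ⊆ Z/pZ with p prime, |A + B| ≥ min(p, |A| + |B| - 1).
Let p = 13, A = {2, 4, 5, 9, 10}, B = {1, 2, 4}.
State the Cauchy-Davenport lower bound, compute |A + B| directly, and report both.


Cauchy-Davenport: |A + B| ≥ min(p, |A| + |B| - 1) for A, B nonempty in Z/pZ.
|A| = 5, |B| = 3, p = 13.
CD lower bound = min(13, 5 + 3 - 1) = min(13, 7) = 7.
Compute A + B mod 13 directly:
a = 2: 2+1=3, 2+2=4, 2+4=6
a = 4: 4+1=5, 4+2=6, 4+4=8
a = 5: 5+1=6, 5+2=7, 5+4=9
a = 9: 9+1=10, 9+2=11, 9+4=0
a = 10: 10+1=11, 10+2=12, 10+4=1
A + B = {0, 1, 3, 4, 5, 6, 7, 8, 9, 10, 11, 12}, so |A + B| = 12.
Verify: 12 ≥ 7? Yes ✓.

CD lower bound = 7, actual |A + B| = 12.


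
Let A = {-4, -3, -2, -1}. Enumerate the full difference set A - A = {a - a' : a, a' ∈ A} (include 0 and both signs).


A - A = {a - a' : a, a' ∈ A}.
Compute a - a' for each ordered pair (a, a'):
a = -4: -4--4=0, -4--3=-1, -4--2=-2, -4--1=-3
a = -3: -3--4=1, -3--3=0, -3--2=-1, -3--1=-2
a = -2: -2--4=2, -2--3=1, -2--2=0, -2--1=-1
a = -1: -1--4=3, -1--3=2, -1--2=1, -1--1=0
Collecting distinct values (and noting 0 appears from a-a):
A - A = {-3, -2, -1, 0, 1, 2, 3}
|A - A| = 7

A - A = {-3, -2, -1, 0, 1, 2, 3}


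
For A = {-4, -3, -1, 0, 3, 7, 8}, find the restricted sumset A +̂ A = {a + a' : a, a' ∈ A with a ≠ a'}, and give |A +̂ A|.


Restricted sumset: A +̂ A = {a + a' : a ∈ A, a' ∈ A, a ≠ a'}.
Equivalently, take A + A and drop any sum 2a that is achievable ONLY as a + a for a ∈ A (i.e. sums representable only with equal summands).
Enumerate pairs (a, a') with a < a' (symmetric, so each unordered pair gives one sum; this covers all a ≠ a'):
  -4 + -3 = -7
  -4 + -1 = -5
  -4 + 0 = -4
  -4 + 3 = -1
  -4 + 7 = 3
  -4 + 8 = 4
  -3 + -1 = -4
  -3 + 0 = -3
  -3 + 3 = 0
  -3 + 7 = 4
  -3 + 8 = 5
  -1 + 0 = -1
  -1 + 3 = 2
  -1 + 7 = 6
  -1 + 8 = 7
  0 + 3 = 3
  0 + 7 = 7
  0 + 8 = 8
  3 + 7 = 10
  3 + 8 = 11
  7 + 8 = 15
Collected distinct sums: {-7, -5, -4, -3, -1, 0, 2, 3, 4, 5, 6, 7, 8, 10, 11, 15}
|A +̂ A| = 16
(Reference bound: |A +̂ A| ≥ 2|A| - 3 for |A| ≥ 2, with |A| = 7 giving ≥ 11.)

|A +̂ A| = 16


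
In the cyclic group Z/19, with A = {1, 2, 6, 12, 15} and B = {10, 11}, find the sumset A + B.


Work in Z/19Z: reduce every sum a + b modulo 19.
Enumerate all 10 pairs:
a = 1: 1+10=11, 1+11=12
a = 2: 2+10=12, 2+11=13
a = 6: 6+10=16, 6+11=17
a = 12: 12+10=3, 12+11=4
a = 15: 15+10=6, 15+11=7
Distinct residues collected: {3, 4, 6, 7, 11, 12, 13, 16, 17}
|A + B| = 9 (out of 19 total residues).

A + B = {3, 4, 6, 7, 11, 12, 13, 16, 17}


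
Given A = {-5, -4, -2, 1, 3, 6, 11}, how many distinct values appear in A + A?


A + A = {a + a' : a, a' ∈ A}; |A| = 7.
General bounds: 2|A| - 1 ≤ |A + A| ≤ |A|(|A|+1)/2, i.e. 13 ≤ |A + A| ≤ 28.
Lower bound 2|A|-1 is attained iff A is an arithmetic progression.
Enumerate sums a + a' for a ≤ a' (symmetric, so this suffices):
a = -5: -5+-5=-10, -5+-4=-9, -5+-2=-7, -5+1=-4, -5+3=-2, -5+6=1, -5+11=6
a = -4: -4+-4=-8, -4+-2=-6, -4+1=-3, -4+3=-1, -4+6=2, -4+11=7
a = -2: -2+-2=-4, -2+1=-1, -2+3=1, -2+6=4, -2+11=9
a = 1: 1+1=2, 1+3=4, 1+6=7, 1+11=12
a = 3: 3+3=6, 3+6=9, 3+11=14
a = 6: 6+6=12, 6+11=17
a = 11: 11+11=22
Distinct sums: {-10, -9, -8, -7, -6, -4, -3, -2, -1, 1, 2, 4, 6, 7, 9, 12, 14, 17, 22}
|A + A| = 19

|A + A| = 19


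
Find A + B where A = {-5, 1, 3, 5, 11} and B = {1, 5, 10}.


A + B = {a + b : a ∈ A, b ∈ B}.
Enumerate all |A|·|B| = 5·3 = 15 pairs (a, b) and collect distinct sums.
a = -5: -5+1=-4, -5+5=0, -5+10=5
a = 1: 1+1=2, 1+5=6, 1+10=11
a = 3: 3+1=4, 3+5=8, 3+10=13
a = 5: 5+1=6, 5+5=10, 5+10=15
a = 11: 11+1=12, 11+5=16, 11+10=21
Collecting distinct sums: A + B = {-4, 0, 2, 4, 5, 6, 8, 10, 11, 12, 13, 15, 16, 21}
|A + B| = 14

A + B = {-4, 0, 2, 4, 5, 6, 8, 10, 11, 12, 13, 15, 16, 21}


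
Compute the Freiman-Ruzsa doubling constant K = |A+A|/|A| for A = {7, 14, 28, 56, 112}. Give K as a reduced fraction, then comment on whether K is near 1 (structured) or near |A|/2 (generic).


|A| = 5.
Compute A + A by enumerating all 25 pairs.
A + A = {14, 21, 28, 35, 42, 56, 63, 70, 84, 112, 119, 126, 140, 168, 224}, so |A + A| = 15.
K = |A + A| / |A| = 15/5 = 3/1 ≈ 3.0000.
Reference: AP of size 5 gives K = 9/5 ≈ 1.8000; a fully generic set of size 5 gives K ≈ 3.0000.

|A| = 5, |A + A| = 15, K = 15/5 = 3/1.


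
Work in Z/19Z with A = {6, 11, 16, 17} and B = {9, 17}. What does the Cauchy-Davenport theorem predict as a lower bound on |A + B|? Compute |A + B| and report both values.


Cauchy-Davenport: |A + B| ≥ min(p, |A| + |B| - 1) for A, B nonempty in Z/pZ.
|A| = 4, |B| = 2, p = 19.
CD lower bound = min(19, 4 + 2 - 1) = min(19, 5) = 5.
Compute A + B mod 19 directly:
a = 6: 6+9=15, 6+17=4
a = 11: 11+9=1, 11+17=9
a = 16: 16+9=6, 16+17=14
a = 17: 17+9=7, 17+17=15
A + B = {1, 4, 6, 7, 9, 14, 15}, so |A + B| = 7.
Verify: 7 ≥ 5? Yes ✓.

CD lower bound = 5, actual |A + B| = 7.


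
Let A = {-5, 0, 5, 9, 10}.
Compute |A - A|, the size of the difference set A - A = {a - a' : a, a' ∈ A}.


A - A = {a - a' : a, a' ∈ A}; |A| = 5.
Bounds: 2|A|-1 ≤ |A - A| ≤ |A|² - |A| + 1, i.e. 9 ≤ |A - A| ≤ 21.
Note: 0 ∈ A - A always (from a - a). The set is symmetric: if d ∈ A - A then -d ∈ A - A.
Enumerate nonzero differences d = a - a' with a > a' (then include -d):
Positive differences: {1, 4, 5, 9, 10, 14, 15}
Full difference set: {0} ∪ (positive diffs) ∪ (negative diffs).
|A - A| = 1 + 2·7 = 15 (matches direct enumeration: 15).

|A - A| = 15


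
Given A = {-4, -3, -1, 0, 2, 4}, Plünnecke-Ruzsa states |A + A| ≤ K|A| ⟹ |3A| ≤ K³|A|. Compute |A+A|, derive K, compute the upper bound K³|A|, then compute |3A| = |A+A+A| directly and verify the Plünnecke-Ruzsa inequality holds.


|A| = 6.
Step 1: Compute A + A by enumerating all 36 pairs.
A + A = {-8, -7, -6, -5, -4, -3, -2, -1, 0, 1, 2, 3, 4, 6, 8}, so |A + A| = 15.
Step 2: Doubling constant K = |A + A|/|A| = 15/6 = 15/6 ≈ 2.5000.
Step 3: Plünnecke-Ruzsa gives |3A| ≤ K³·|A| = (2.5000)³ · 6 ≈ 93.7500.
Step 4: Compute 3A = A + A + A directly by enumerating all triples (a,b,c) ∈ A³; |3A| = 23.
Step 5: Check 23 ≤ 93.7500? Yes ✓.

K = 15/6, Plünnecke-Ruzsa bound K³|A| ≈ 93.7500, |3A| = 23, inequality holds.


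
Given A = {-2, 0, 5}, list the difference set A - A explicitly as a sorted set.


A - A = {a - a' : a, a' ∈ A}.
Compute a - a' for each ordered pair (a, a'):
a = -2: -2--2=0, -2-0=-2, -2-5=-7
a = 0: 0--2=2, 0-0=0, 0-5=-5
a = 5: 5--2=7, 5-0=5, 5-5=0
Collecting distinct values (and noting 0 appears from a-a):
A - A = {-7, -5, -2, 0, 2, 5, 7}
|A - A| = 7

A - A = {-7, -5, -2, 0, 2, 5, 7}


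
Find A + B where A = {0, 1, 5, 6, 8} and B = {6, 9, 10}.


A + B = {a + b : a ∈ A, b ∈ B}.
Enumerate all |A|·|B| = 5·3 = 15 pairs (a, b) and collect distinct sums.
a = 0: 0+6=6, 0+9=9, 0+10=10
a = 1: 1+6=7, 1+9=10, 1+10=11
a = 5: 5+6=11, 5+9=14, 5+10=15
a = 6: 6+6=12, 6+9=15, 6+10=16
a = 8: 8+6=14, 8+9=17, 8+10=18
Collecting distinct sums: A + B = {6, 7, 9, 10, 11, 12, 14, 15, 16, 17, 18}
|A + B| = 11

A + B = {6, 7, 9, 10, 11, 12, 14, 15, 16, 17, 18}


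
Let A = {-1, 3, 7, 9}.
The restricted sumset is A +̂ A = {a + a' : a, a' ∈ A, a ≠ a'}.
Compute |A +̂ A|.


Restricted sumset: A +̂ A = {a + a' : a ∈ A, a' ∈ A, a ≠ a'}.
Equivalently, take A + A and drop any sum 2a that is achievable ONLY as a + a for a ∈ A (i.e. sums representable only with equal summands).
Enumerate pairs (a, a') with a < a' (symmetric, so each unordered pair gives one sum; this covers all a ≠ a'):
  -1 + 3 = 2
  -1 + 7 = 6
  -1 + 9 = 8
  3 + 7 = 10
  3 + 9 = 12
  7 + 9 = 16
Collected distinct sums: {2, 6, 8, 10, 12, 16}
|A +̂ A| = 6
(Reference bound: |A +̂ A| ≥ 2|A| - 3 for |A| ≥ 2, with |A| = 4 giving ≥ 5.)

|A +̂ A| = 6


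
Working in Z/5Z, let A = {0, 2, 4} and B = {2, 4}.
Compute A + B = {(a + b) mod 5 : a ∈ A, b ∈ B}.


Work in Z/5Z: reduce every sum a + b modulo 5.
Enumerate all 6 pairs:
a = 0: 0+2=2, 0+4=4
a = 2: 2+2=4, 2+4=1
a = 4: 4+2=1, 4+4=3
Distinct residues collected: {1, 2, 3, 4}
|A + B| = 4 (out of 5 total residues).

A + B = {1, 2, 3, 4}


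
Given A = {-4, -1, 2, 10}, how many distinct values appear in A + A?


A + A = {a + a' : a, a' ∈ A}; |A| = 4.
General bounds: 2|A| - 1 ≤ |A + A| ≤ |A|(|A|+1)/2, i.e. 7 ≤ |A + A| ≤ 10.
Lower bound 2|A|-1 is attained iff A is an arithmetic progression.
Enumerate sums a + a' for a ≤ a' (symmetric, so this suffices):
a = -4: -4+-4=-8, -4+-1=-5, -4+2=-2, -4+10=6
a = -1: -1+-1=-2, -1+2=1, -1+10=9
a = 2: 2+2=4, 2+10=12
a = 10: 10+10=20
Distinct sums: {-8, -5, -2, 1, 4, 6, 9, 12, 20}
|A + A| = 9

|A + A| = 9


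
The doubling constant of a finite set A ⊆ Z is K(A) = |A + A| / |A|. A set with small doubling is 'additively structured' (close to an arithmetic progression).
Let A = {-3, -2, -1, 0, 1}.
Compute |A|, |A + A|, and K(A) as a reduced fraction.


|A| = 5.
Compute A + A by enumerating all 25 pairs.
A + A = {-6, -5, -4, -3, -2, -1, 0, 1, 2}, so |A + A| = 9.
K = |A + A| / |A| = 9/5 (already in lowest terms) ≈ 1.8000.
Reference: AP of size 5 gives K = 9/5 ≈ 1.8000; a fully generic set of size 5 gives K ≈ 3.0000.

|A| = 5, |A + A| = 9, K = 9/5.


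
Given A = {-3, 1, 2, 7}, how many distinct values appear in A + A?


A + A = {a + a' : a, a' ∈ A}; |A| = 4.
General bounds: 2|A| - 1 ≤ |A + A| ≤ |A|(|A|+1)/2, i.e. 7 ≤ |A + A| ≤ 10.
Lower bound 2|A|-1 is attained iff A is an arithmetic progression.
Enumerate sums a + a' for a ≤ a' (symmetric, so this suffices):
a = -3: -3+-3=-6, -3+1=-2, -3+2=-1, -3+7=4
a = 1: 1+1=2, 1+2=3, 1+7=8
a = 2: 2+2=4, 2+7=9
a = 7: 7+7=14
Distinct sums: {-6, -2, -1, 2, 3, 4, 8, 9, 14}
|A + A| = 9

|A + A| = 9


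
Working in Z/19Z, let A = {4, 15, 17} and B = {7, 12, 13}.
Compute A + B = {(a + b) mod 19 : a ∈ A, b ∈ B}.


Work in Z/19Z: reduce every sum a + b modulo 19.
Enumerate all 9 pairs:
a = 4: 4+7=11, 4+12=16, 4+13=17
a = 15: 15+7=3, 15+12=8, 15+13=9
a = 17: 17+7=5, 17+12=10, 17+13=11
Distinct residues collected: {3, 5, 8, 9, 10, 11, 16, 17}
|A + B| = 8 (out of 19 total residues).

A + B = {3, 5, 8, 9, 10, 11, 16, 17}


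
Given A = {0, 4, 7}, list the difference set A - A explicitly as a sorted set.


A - A = {a - a' : a, a' ∈ A}.
Compute a - a' for each ordered pair (a, a'):
a = 0: 0-0=0, 0-4=-4, 0-7=-7
a = 4: 4-0=4, 4-4=0, 4-7=-3
a = 7: 7-0=7, 7-4=3, 7-7=0
Collecting distinct values (and noting 0 appears from a-a):
A - A = {-7, -4, -3, 0, 3, 4, 7}
|A - A| = 7

A - A = {-7, -4, -3, 0, 3, 4, 7}


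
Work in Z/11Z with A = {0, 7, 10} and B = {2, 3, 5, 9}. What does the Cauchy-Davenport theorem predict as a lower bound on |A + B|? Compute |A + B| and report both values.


Cauchy-Davenport: |A + B| ≥ min(p, |A| + |B| - 1) for A, B nonempty in Z/pZ.
|A| = 3, |B| = 4, p = 11.
CD lower bound = min(11, 3 + 4 - 1) = min(11, 6) = 6.
Compute A + B mod 11 directly:
a = 0: 0+2=2, 0+3=3, 0+5=5, 0+9=9
a = 7: 7+2=9, 7+3=10, 7+5=1, 7+9=5
a = 10: 10+2=1, 10+3=2, 10+5=4, 10+9=8
A + B = {1, 2, 3, 4, 5, 8, 9, 10}, so |A + B| = 8.
Verify: 8 ≥ 6? Yes ✓.

CD lower bound = 6, actual |A + B| = 8.


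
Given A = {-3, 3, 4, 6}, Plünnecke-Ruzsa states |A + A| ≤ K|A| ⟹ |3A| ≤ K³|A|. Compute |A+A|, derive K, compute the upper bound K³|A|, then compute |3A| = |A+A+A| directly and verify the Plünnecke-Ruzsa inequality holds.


|A| = 4.
Step 1: Compute A + A by enumerating all 16 pairs.
A + A = {-6, 0, 1, 3, 6, 7, 8, 9, 10, 12}, so |A + A| = 10.
Step 2: Doubling constant K = |A + A|/|A| = 10/4 = 10/4 ≈ 2.5000.
Step 3: Plünnecke-Ruzsa gives |3A| ≤ K³·|A| = (2.5000)³ · 4 ≈ 62.5000.
Step 4: Compute 3A = A + A + A directly by enumerating all triples (a,b,c) ∈ A³; |3A| = 18.
Step 5: Check 18 ≤ 62.5000? Yes ✓.

K = 10/4, Plünnecke-Ruzsa bound K³|A| ≈ 62.5000, |3A| = 18, inequality holds.


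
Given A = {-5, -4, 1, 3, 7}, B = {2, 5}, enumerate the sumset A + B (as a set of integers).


A + B = {a + b : a ∈ A, b ∈ B}.
Enumerate all |A|·|B| = 5·2 = 10 pairs (a, b) and collect distinct sums.
a = -5: -5+2=-3, -5+5=0
a = -4: -4+2=-2, -4+5=1
a = 1: 1+2=3, 1+5=6
a = 3: 3+2=5, 3+5=8
a = 7: 7+2=9, 7+5=12
Collecting distinct sums: A + B = {-3, -2, 0, 1, 3, 5, 6, 8, 9, 12}
|A + B| = 10

A + B = {-3, -2, 0, 1, 3, 5, 6, 8, 9, 12}


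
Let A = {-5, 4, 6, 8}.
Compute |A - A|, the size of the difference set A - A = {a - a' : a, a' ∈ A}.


A - A = {a - a' : a, a' ∈ A}; |A| = 4.
Bounds: 2|A|-1 ≤ |A - A| ≤ |A|² - |A| + 1, i.e. 7 ≤ |A - A| ≤ 13.
Note: 0 ∈ A - A always (from a - a). The set is symmetric: if d ∈ A - A then -d ∈ A - A.
Enumerate nonzero differences d = a - a' with a > a' (then include -d):
Positive differences: {2, 4, 9, 11, 13}
Full difference set: {0} ∪ (positive diffs) ∪ (negative diffs).
|A - A| = 1 + 2·5 = 11 (matches direct enumeration: 11).

|A - A| = 11


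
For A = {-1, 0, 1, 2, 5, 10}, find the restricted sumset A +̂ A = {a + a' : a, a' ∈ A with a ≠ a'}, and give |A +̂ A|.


Restricted sumset: A +̂ A = {a + a' : a ∈ A, a' ∈ A, a ≠ a'}.
Equivalently, take A + A and drop any sum 2a that is achievable ONLY as a + a for a ∈ A (i.e. sums representable only with equal summands).
Enumerate pairs (a, a') with a < a' (symmetric, so each unordered pair gives one sum; this covers all a ≠ a'):
  -1 + 0 = -1
  -1 + 1 = 0
  -1 + 2 = 1
  -1 + 5 = 4
  -1 + 10 = 9
  0 + 1 = 1
  0 + 2 = 2
  0 + 5 = 5
  0 + 10 = 10
  1 + 2 = 3
  1 + 5 = 6
  1 + 10 = 11
  2 + 5 = 7
  2 + 10 = 12
  5 + 10 = 15
Collected distinct sums: {-1, 0, 1, 2, 3, 4, 5, 6, 7, 9, 10, 11, 12, 15}
|A +̂ A| = 14
(Reference bound: |A +̂ A| ≥ 2|A| - 3 for |A| ≥ 2, with |A| = 6 giving ≥ 9.)

|A +̂ A| = 14


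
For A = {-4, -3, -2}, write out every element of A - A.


A - A = {a - a' : a, a' ∈ A}.
Compute a - a' for each ordered pair (a, a'):
a = -4: -4--4=0, -4--3=-1, -4--2=-2
a = -3: -3--4=1, -3--3=0, -3--2=-1
a = -2: -2--4=2, -2--3=1, -2--2=0
Collecting distinct values (and noting 0 appears from a-a):
A - A = {-2, -1, 0, 1, 2}
|A - A| = 5

A - A = {-2, -1, 0, 1, 2}


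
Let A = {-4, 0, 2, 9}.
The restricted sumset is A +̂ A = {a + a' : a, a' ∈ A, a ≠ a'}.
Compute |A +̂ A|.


Restricted sumset: A +̂ A = {a + a' : a ∈ A, a' ∈ A, a ≠ a'}.
Equivalently, take A + A and drop any sum 2a that is achievable ONLY as a + a for a ∈ A (i.e. sums representable only with equal summands).
Enumerate pairs (a, a') with a < a' (symmetric, so each unordered pair gives one sum; this covers all a ≠ a'):
  -4 + 0 = -4
  -4 + 2 = -2
  -4 + 9 = 5
  0 + 2 = 2
  0 + 9 = 9
  2 + 9 = 11
Collected distinct sums: {-4, -2, 2, 5, 9, 11}
|A +̂ A| = 6
(Reference bound: |A +̂ A| ≥ 2|A| - 3 for |A| ≥ 2, with |A| = 4 giving ≥ 5.)

|A +̂ A| = 6


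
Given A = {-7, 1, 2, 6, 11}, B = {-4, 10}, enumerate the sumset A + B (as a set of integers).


A + B = {a + b : a ∈ A, b ∈ B}.
Enumerate all |A|·|B| = 5·2 = 10 pairs (a, b) and collect distinct sums.
a = -7: -7+-4=-11, -7+10=3
a = 1: 1+-4=-3, 1+10=11
a = 2: 2+-4=-2, 2+10=12
a = 6: 6+-4=2, 6+10=16
a = 11: 11+-4=7, 11+10=21
Collecting distinct sums: A + B = {-11, -3, -2, 2, 3, 7, 11, 12, 16, 21}
|A + B| = 10

A + B = {-11, -3, -2, 2, 3, 7, 11, 12, 16, 21}


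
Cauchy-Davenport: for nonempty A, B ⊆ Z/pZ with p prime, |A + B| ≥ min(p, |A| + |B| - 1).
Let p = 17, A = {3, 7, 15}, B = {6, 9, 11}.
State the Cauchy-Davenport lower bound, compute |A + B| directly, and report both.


Cauchy-Davenport: |A + B| ≥ min(p, |A| + |B| - 1) for A, B nonempty in Z/pZ.
|A| = 3, |B| = 3, p = 17.
CD lower bound = min(17, 3 + 3 - 1) = min(17, 5) = 5.
Compute A + B mod 17 directly:
a = 3: 3+6=9, 3+9=12, 3+11=14
a = 7: 7+6=13, 7+9=16, 7+11=1
a = 15: 15+6=4, 15+9=7, 15+11=9
A + B = {1, 4, 7, 9, 12, 13, 14, 16}, so |A + B| = 8.
Verify: 8 ≥ 5? Yes ✓.

CD lower bound = 5, actual |A + B| = 8.


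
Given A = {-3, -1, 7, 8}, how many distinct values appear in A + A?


A + A = {a + a' : a, a' ∈ A}; |A| = 4.
General bounds: 2|A| - 1 ≤ |A + A| ≤ |A|(|A|+1)/2, i.e. 7 ≤ |A + A| ≤ 10.
Lower bound 2|A|-1 is attained iff A is an arithmetic progression.
Enumerate sums a + a' for a ≤ a' (symmetric, so this suffices):
a = -3: -3+-3=-6, -3+-1=-4, -3+7=4, -3+8=5
a = -1: -1+-1=-2, -1+7=6, -1+8=7
a = 7: 7+7=14, 7+8=15
a = 8: 8+8=16
Distinct sums: {-6, -4, -2, 4, 5, 6, 7, 14, 15, 16}
|A + A| = 10

|A + A| = 10


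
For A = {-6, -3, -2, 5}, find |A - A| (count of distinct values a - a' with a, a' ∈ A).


A - A = {a - a' : a, a' ∈ A}; |A| = 4.
Bounds: 2|A|-1 ≤ |A - A| ≤ |A|² - |A| + 1, i.e. 7 ≤ |A - A| ≤ 13.
Note: 0 ∈ A - A always (from a - a). The set is symmetric: if d ∈ A - A then -d ∈ A - A.
Enumerate nonzero differences d = a - a' with a > a' (then include -d):
Positive differences: {1, 3, 4, 7, 8, 11}
Full difference set: {0} ∪ (positive diffs) ∪ (negative diffs).
|A - A| = 1 + 2·6 = 13 (matches direct enumeration: 13).

|A - A| = 13


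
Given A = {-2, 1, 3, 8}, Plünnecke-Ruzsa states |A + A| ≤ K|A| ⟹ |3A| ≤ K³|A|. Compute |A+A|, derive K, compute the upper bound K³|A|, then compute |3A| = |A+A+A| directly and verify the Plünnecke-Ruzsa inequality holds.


|A| = 4.
Step 1: Compute A + A by enumerating all 16 pairs.
A + A = {-4, -1, 1, 2, 4, 6, 9, 11, 16}, so |A + A| = 9.
Step 2: Doubling constant K = |A + A|/|A| = 9/4 = 9/4 ≈ 2.2500.
Step 3: Plünnecke-Ruzsa gives |3A| ≤ K³·|A| = (2.2500)³ · 4 ≈ 45.5625.
Step 4: Compute 3A = A + A + A directly by enumerating all triples (a,b,c) ∈ A³; |3A| = 16.
Step 5: Check 16 ≤ 45.5625? Yes ✓.

K = 9/4, Plünnecke-Ruzsa bound K³|A| ≈ 45.5625, |3A| = 16, inequality holds.


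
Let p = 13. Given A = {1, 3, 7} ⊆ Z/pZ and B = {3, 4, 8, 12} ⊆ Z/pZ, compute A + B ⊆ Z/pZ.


Work in Z/13Z: reduce every sum a + b modulo 13.
Enumerate all 12 pairs:
a = 1: 1+3=4, 1+4=5, 1+8=9, 1+12=0
a = 3: 3+3=6, 3+4=7, 3+8=11, 3+12=2
a = 7: 7+3=10, 7+4=11, 7+8=2, 7+12=6
Distinct residues collected: {0, 2, 4, 5, 6, 7, 9, 10, 11}
|A + B| = 9 (out of 13 total residues).

A + B = {0, 2, 4, 5, 6, 7, 9, 10, 11}


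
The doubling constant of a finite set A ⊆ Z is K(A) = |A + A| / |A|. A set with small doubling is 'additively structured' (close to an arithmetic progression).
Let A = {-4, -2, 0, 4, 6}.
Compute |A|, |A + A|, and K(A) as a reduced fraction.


|A| = 5.
Compute A + A by enumerating all 25 pairs.
A + A = {-8, -6, -4, -2, 0, 2, 4, 6, 8, 10, 12}, so |A + A| = 11.
K = |A + A| / |A| = 11/5 (already in lowest terms) ≈ 2.2000.
Reference: AP of size 5 gives K = 9/5 ≈ 1.8000; a fully generic set of size 5 gives K ≈ 3.0000.

|A| = 5, |A + A| = 11, K = 11/5.


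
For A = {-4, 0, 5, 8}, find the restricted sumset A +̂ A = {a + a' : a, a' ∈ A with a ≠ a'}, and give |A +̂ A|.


Restricted sumset: A +̂ A = {a + a' : a ∈ A, a' ∈ A, a ≠ a'}.
Equivalently, take A + A and drop any sum 2a that is achievable ONLY as a + a for a ∈ A (i.e. sums representable only with equal summands).
Enumerate pairs (a, a') with a < a' (symmetric, so each unordered pair gives one sum; this covers all a ≠ a'):
  -4 + 0 = -4
  -4 + 5 = 1
  -4 + 8 = 4
  0 + 5 = 5
  0 + 8 = 8
  5 + 8 = 13
Collected distinct sums: {-4, 1, 4, 5, 8, 13}
|A +̂ A| = 6
(Reference bound: |A +̂ A| ≥ 2|A| - 3 for |A| ≥ 2, with |A| = 4 giving ≥ 5.)

|A +̂ A| = 6


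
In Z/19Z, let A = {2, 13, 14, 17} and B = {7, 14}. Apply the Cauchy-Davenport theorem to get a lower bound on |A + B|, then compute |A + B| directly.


Cauchy-Davenport: |A + B| ≥ min(p, |A| + |B| - 1) for A, B nonempty in Z/pZ.
|A| = 4, |B| = 2, p = 19.
CD lower bound = min(19, 4 + 2 - 1) = min(19, 5) = 5.
Compute A + B mod 19 directly:
a = 2: 2+7=9, 2+14=16
a = 13: 13+7=1, 13+14=8
a = 14: 14+7=2, 14+14=9
a = 17: 17+7=5, 17+14=12
A + B = {1, 2, 5, 8, 9, 12, 16}, so |A + B| = 7.
Verify: 7 ≥ 5? Yes ✓.

CD lower bound = 5, actual |A + B| = 7.


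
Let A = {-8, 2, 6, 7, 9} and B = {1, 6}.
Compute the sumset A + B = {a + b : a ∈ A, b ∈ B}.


A + B = {a + b : a ∈ A, b ∈ B}.
Enumerate all |A|·|B| = 5·2 = 10 pairs (a, b) and collect distinct sums.
a = -8: -8+1=-7, -8+6=-2
a = 2: 2+1=3, 2+6=8
a = 6: 6+1=7, 6+6=12
a = 7: 7+1=8, 7+6=13
a = 9: 9+1=10, 9+6=15
Collecting distinct sums: A + B = {-7, -2, 3, 7, 8, 10, 12, 13, 15}
|A + B| = 9

A + B = {-7, -2, 3, 7, 8, 10, 12, 13, 15}


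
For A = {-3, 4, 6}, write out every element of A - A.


A - A = {a - a' : a, a' ∈ A}.
Compute a - a' for each ordered pair (a, a'):
a = -3: -3--3=0, -3-4=-7, -3-6=-9
a = 4: 4--3=7, 4-4=0, 4-6=-2
a = 6: 6--3=9, 6-4=2, 6-6=0
Collecting distinct values (and noting 0 appears from a-a):
A - A = {-9, -7, -2, 0, 2, 7, 9}
|A - A| = 7

A - A = {-9, -7, -2, 0, 2, 7, 9}


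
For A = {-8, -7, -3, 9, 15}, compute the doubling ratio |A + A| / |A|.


|A| = 5.
Compute A + A by enumerating all 25 pairs.
A + A = {-16, -15, -14, -11, -10, -6, 1, 2, 6, 7, 8, 12, 18, 24, 30}, so |A + A| = 15.
K = |A + A| / |A| = 15/5 = 3/1 ≈ 3.0000.
Reference: AP of size 5 gives K = 9/5 ≈ 1.8000; a fully generic set of size 5 gives K ≈ 3.0000.

|A| = 5, |A + A| = 15, K = 15/5 = 3/1.


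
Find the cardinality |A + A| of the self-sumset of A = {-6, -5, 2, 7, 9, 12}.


A + A = {a + a' : a, a' ∈ A}; |A| = 6.
General bounds: 2|A| - 1 ≤ |A + A| ≤ |A|(|A|+1)/2, i.e. 11 ≤ |A + A| ≤ 21.
Lower bound 2|A|-1 is attained iff A is an arithmetic progression.
Enumerate sums a + a' for a ≤ a' (symmetric, so this suffices):
a = -6: -6+-6=-12, -6+-5=-11, -6+2=-4, -6+7=1, -6+9=3, -6+12=6
a = -5: -5+-5=-10, -5+2=-3, -5+7=2, -5+9=4, -5+12=7
a = 2: 2+2=4, 2+7=9, 2+9=11, 2+12=14
a = 7: 7+7=14, 7+9=16, 7+12=19
a = 9: 9+9=18, 9+12=21
a = 12: 12+12=24
Distinct sums: {-12, -11, -10, -4, -3, 1, 2, 3, 4, 6, 7, 9, 11, 14, 16, 18, 19, 21, 24}
|A + A| = 19

|A + A| = 19


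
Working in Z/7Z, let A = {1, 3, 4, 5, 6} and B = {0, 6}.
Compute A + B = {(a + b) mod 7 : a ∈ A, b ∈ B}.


Work in Z/7Z: reduce every sum a + b modulo 7.
Enumerate all 10 pairs:
a = 1: 1+0=1, 1+6=0
a = 3: 3+0=3, 3+6=2
a = 4: 4+0=4, 4+6=3
a = 5: 5+0=5, 5+6=4
a = 6: 6+0=6, 6+6=5
Distinct residues collected: {0, 1, 2, 3, 4, 5, 6}
|A + B| = 7 (out of 7 total residues).

A + B = {0, 1, 2, 3, 4, 5, 6}


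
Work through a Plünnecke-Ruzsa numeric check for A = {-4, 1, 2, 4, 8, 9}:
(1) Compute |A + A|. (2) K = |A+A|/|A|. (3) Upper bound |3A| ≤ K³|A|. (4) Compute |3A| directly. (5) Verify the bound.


|A| = 6.
Step 1: Compute A + A by enumerating all 36 pairs.
A + A = {-8, -3, -2, 0, 2, 3, 4, 5, 6, 8, 9, 10, 11, 12, 13, 16, 17, 18}, so |A + A| = 18.
Step 2: Doubling constant K = |A + A|/|A| = 18/6 = 18/6 ≈ 3.0000.
Step 3: Plünnecke-Ruzsa gives |3A| ≤ K³·|A| = (3.0000)³ · 6 ≈ 162.0000.
Step 4: Compute 3A = A + A + A directly by enumerating all triples (a,b,c) ∈ A³; |3A| = 33.
Step 5: Check 33 ≤ 162.0000? Yes ✓.

K = 18/6, Plünnecke-Ruzsa bound K³|A| ≈ 162.0000, |3A| = 33, inequality holds.
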